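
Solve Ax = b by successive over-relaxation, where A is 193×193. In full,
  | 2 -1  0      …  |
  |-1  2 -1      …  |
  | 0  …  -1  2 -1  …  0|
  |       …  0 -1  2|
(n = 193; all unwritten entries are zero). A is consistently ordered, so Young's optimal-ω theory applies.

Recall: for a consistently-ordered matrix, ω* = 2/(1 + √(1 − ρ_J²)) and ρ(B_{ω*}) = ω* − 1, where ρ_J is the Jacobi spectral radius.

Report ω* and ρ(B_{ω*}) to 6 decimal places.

B_J for the 193×193 system has eigenvalues cos(kπ/194); ρ_J = cos(π/194) = 0.999869.
root = sin(π/194) = 0.0161931  (since 1−cos² = sin²).
[ω*] 2 ÷ (1 + 0.0161931) = 2 ÷ 1.0161931 = 1.968130.
ρ_SOR = ω* − 1 = 1.968130 − 1 = 0.968130.

ω* = 1.968130, ρ_SOR = 0.968130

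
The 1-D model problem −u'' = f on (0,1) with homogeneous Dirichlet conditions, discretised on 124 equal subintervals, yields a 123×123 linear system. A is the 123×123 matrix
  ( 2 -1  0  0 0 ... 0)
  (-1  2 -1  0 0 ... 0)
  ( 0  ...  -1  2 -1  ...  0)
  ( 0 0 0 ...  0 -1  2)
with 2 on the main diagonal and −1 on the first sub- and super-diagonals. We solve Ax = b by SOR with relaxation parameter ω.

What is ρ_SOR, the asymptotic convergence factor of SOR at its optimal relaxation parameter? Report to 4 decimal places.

n=123: λ(B_J) = 1 − λ(A)/2 = cos(kπ/124); k=1 gives ρ_J = 0.9997.
√(1−ρ_J²) = |sin(π/124)| = 0.02533
Then 2/(1+√(1−ρ_J²)) = 2/(1+0.02533); ω* = 2/1.02533 = 1.9506.
and ρ(B_{ω*}) = 1.9506 − 1 = 0.9506.

ρ_SOR = 0.9506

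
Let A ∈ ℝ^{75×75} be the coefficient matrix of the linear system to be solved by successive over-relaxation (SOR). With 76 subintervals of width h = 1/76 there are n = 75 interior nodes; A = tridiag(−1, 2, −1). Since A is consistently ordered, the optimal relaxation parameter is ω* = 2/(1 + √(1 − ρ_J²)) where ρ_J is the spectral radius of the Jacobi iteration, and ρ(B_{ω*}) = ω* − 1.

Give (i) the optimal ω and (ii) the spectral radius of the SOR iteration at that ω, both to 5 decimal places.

ρ_J = max_k |cos(kπ/76)| = cos(π/76) = 0.99915
1 − cos²(π/76) = sin²(π/76) ⇒ √(1−ρ_J²) = sin(π/76) = 0.041325.
[ω*] 2 ÷ (1 + 0.041325) = 2 ÷ 1.041325 = 1.92063.
At ω = 1.92063 every |λ(B_ω)| = ω−1, so ρ_SOR = 0.92063.

ω* = 1.92063, ρ_SOR = 0.92063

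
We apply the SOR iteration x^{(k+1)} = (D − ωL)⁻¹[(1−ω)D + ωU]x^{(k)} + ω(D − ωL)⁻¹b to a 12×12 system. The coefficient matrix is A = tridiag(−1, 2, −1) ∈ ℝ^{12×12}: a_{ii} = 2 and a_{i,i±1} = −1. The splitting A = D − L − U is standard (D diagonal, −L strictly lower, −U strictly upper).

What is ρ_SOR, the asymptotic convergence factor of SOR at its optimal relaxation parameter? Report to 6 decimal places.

½·tridiag(1,0,1) at n=12: λ_k = cos(kπ/13); max |λ| at k=1 ⇒ ρ_J = cos(π/13) ≈ 0.970942.
√(1 − cos²(π/13)) = sin(π/13) ≈ 0.2393157.
ω* = 2 / (1 + 0.2393157) = 2 / 1.2393157 ≈ 1.613794.
ρ_SOR = ω* − 1 ≈ 0.613794.

ρ_SOR = 0.613794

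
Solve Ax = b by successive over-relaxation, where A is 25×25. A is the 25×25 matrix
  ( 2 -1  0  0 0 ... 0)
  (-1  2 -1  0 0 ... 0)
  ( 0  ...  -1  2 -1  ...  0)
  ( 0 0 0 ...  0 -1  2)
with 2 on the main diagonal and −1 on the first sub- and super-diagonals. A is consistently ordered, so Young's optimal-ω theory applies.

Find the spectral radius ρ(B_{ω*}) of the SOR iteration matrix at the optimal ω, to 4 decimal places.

n=25: λ(B_J) = 1 − λ(A)/2 = cos(kπ/26); k=1 gives ρ_J = 0.9927.
1 − cos²(π/26) = sin²(π/26) ⇒ √(1−ρ_J²) = sin(π/26) = 0.12054.
Then 2/(1+√(1−ρ_J²)) = 2/(1+0.12054); ω* = 2/1.12054 = 1.7849.
and ρ(B_{ω*}) = 1.7849 − 1 = 0.7849.

ρ_SOR = 0.7849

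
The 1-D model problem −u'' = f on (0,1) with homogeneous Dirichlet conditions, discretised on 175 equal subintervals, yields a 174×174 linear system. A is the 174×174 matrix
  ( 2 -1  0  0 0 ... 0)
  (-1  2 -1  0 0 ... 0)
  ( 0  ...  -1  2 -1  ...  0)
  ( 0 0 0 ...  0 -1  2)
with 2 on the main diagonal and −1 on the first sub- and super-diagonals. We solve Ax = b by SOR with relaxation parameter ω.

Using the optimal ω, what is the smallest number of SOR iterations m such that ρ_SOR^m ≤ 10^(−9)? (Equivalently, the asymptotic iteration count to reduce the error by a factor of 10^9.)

ρ_J = max_k |cos(kπ/175)| = cos(π/175) = 0.9998389
root = sin(π/175) = 0.0179510  (since 1−cos² = sin²).
So ω* = 2/1.0179510 = 1.9647311 (Young).
At ω = 1.9647311 every |λ(B_ω)| = ω−1, so ρ_SOR = 0.9647311.
m ≥ 9·ln10 / (−ln 0.9647311) = 577.156; smallest integer m = 578.

m = 578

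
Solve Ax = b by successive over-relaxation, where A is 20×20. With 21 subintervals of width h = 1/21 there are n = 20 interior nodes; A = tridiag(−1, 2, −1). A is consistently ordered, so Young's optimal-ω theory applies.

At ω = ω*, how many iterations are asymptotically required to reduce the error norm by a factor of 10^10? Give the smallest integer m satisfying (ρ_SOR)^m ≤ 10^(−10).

m = 77

[ρ_J] n=20: ρ(B_J) = cos(π/(n+1)) = cos(π/21) = 0.9888308.
√(1−ρ_J²) simplifies to sin(π/21) = 0.1490423.
So ω* = 2/1.1490423 = 1.7405800 (Young).
ρ_SOR = ω* − 1 ≈ 0.7405800.
ρ_SOR^m ≤ 10^(−10) ⇔ m ≥ 10·ln10/(−ln 0.7405800) = 23.0259/0.300322 = 76.671; m = ⌈76.671⌉ = 77.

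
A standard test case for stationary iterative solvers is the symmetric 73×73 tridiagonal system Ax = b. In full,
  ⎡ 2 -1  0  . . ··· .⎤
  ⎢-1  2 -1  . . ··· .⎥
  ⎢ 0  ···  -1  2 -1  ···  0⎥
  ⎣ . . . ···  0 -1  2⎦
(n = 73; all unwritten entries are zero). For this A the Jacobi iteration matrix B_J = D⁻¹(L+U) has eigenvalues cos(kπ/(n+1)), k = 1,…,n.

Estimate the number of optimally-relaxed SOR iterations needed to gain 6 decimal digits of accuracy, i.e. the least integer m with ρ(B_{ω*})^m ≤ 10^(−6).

m = 163

½·tridiag(1,0,1) at n=73: λ_k = cos(kπ/74); max |λ| at k=1 ⇒ ρ_J = cos(π/74) ≈ 0.9990990.
√(1 − cos²(π/74)) = sin(π/74) ≈ 0.0424412.
ω* = 2 / (1 + 0.0424412) = 2 / 1.0424412 ≈ 1.9185734.
At ω = 1.9185734 every |λ(B_ω)| = ω−1, so ρ_SOR = 0.9185734.
m ≥ 6·ln10 / (−ln 0.9185734) = 162.663; smallest integer m = 163.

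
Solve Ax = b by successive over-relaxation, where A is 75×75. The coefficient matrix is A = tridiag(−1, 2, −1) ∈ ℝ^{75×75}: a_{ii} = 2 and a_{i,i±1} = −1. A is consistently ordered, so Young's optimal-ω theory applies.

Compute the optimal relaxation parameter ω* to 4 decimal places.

[ρ_J] n=75: ρ(B_J) = cos(π/(n+1)) = cos(π/76) = 0.9991.
1 − cos²(π/76) = sin²(π/76) ⇒ √(1−ρ_J²) = sin(π/76) = 0.04132.
Young: ω* = 2/(1+√(1−ρ_J²)) = 2/(1+0.04132) = 2/1.04132 = 1.9206.
and ρ(B_{ω*}) = 1.9206 − 1 = 0.9206.

ω* = 1.9206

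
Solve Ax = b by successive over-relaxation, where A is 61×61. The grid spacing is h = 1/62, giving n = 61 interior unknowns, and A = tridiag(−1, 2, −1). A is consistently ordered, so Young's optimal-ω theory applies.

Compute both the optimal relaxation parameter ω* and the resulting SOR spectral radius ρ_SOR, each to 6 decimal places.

ω* = 1.903585, ρ_SOR = 0.903585

n=61: λ(B_J) = 1 − λ(A)/2 = cos(kπ/62); k=1 gives ρ_J = 0.998717.
√(1−ρ_J²) simplifies to sin(π/62) = 0.0506492.
Young: ω* = 2/(1+√(1−ρ_J²)) = 2/(1+0.0506492) = 2/1.0506492 = 1.903585.
ρ(B_{ω*}) = ω*−1 = 0.903585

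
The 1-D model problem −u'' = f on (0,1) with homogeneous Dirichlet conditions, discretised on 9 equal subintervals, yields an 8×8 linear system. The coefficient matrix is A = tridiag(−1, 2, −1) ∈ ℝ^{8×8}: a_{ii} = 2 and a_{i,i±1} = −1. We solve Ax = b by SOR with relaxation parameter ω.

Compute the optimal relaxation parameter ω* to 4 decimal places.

ω* = 1.4903

ρ_J = max_k |cos(kπ/9)| = cos(π/9) = 0.9397
1 − cos²(π/9) = sin²(π/9) ⇒ √(1−ρ_J²) = sin(π/9) = 0.34202.
Young: ω* = 2/(1+√(1−ρ_J²)) = 2/(1+0.34202) = 2/1.34202 = 1.4903.
Hence ρ(B_{ω*}) = 1.4903 − 1 = 0.4903.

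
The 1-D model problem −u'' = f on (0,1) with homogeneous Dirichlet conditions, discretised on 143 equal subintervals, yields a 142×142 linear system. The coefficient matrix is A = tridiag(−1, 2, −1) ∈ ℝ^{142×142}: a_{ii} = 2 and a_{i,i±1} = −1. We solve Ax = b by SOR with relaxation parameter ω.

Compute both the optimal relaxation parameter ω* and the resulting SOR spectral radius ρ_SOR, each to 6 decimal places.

ω* = 1.957010, ρ_SOR = 0.957010

B_J for the 142×142 system has eigenvalues cos(kπ/143); ρ_J = cos(π/143) = 0.999759.
√(1−ρ_J²) simplifies to sin(π/143) = 0.0219674.
So ω* = 2/1.0219674 = 1.957010 (Young).
ρ_SOR = ω* − 1 ≈ 0.957010.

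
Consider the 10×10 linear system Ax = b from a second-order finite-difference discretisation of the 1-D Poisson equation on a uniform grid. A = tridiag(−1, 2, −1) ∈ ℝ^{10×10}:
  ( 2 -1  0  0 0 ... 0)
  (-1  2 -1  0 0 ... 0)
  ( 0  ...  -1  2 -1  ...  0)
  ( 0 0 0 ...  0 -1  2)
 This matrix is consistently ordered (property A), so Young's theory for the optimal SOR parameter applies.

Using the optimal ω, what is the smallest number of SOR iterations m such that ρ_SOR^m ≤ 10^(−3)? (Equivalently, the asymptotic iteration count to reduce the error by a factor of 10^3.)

m = 12

ρ_J = max_k |cos(kπ/11)| = cos(π/11) = 0.9594930
√(1 − cos²(π/11)) = sin(π/11) ≈ 0.2817326.
Then 2/(1+√(1−ρ_J²)) = 2/(1+0.2817326); ω* = 2/1.2817326 = 1.5603879.
and ρ(B_{ω*}) = 1.5603879 − 1 = 0.5603879.
(0.5603879)^m ≤ 10^{−3}  ⇒  m·ln(0.5603879) ≤ −3·ln10  ⇒  m ≥ 11.928  ⇒  m = 12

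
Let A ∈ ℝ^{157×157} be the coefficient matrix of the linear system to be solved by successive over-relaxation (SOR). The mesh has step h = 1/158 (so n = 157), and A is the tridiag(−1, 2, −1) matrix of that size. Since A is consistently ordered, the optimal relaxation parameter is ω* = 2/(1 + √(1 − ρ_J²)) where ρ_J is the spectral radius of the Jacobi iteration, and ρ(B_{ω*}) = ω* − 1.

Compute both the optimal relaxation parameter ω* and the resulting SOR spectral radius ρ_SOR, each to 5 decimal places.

ω* = 1.96101, ρ_SOR = 0.96101

n=157: λ(B_J) = 1 − λ(A)/2 = cos(kπ/158); k=1 gives ρ_J = 0.99980.
root = sin(π/158) = 0.019882  (since 1−cos² = sin²).
[ω*] 2 ÷ (1 + 0.019882) = 2 ÷ 1.019882 = 1.96101.
[ρ_SOR] ω* − 1 = 0.96101.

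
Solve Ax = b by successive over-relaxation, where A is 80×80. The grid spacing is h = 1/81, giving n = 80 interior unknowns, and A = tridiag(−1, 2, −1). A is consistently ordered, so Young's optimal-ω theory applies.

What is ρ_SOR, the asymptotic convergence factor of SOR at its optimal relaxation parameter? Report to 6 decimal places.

[ρ_J] n=80: ρ(B_J) = cos(π/(n+1)) = cos(π/81) = 0.999248.
√(1−ρ_J²) = |sin(π/81)| = 0.0387754
So ω* = 2/1.0387754 = 1.925344 (Young).
Hence ρ(B_{ω*}) = 1.925344 − 1 = 0.925344.

ρ_SOR = 0.925344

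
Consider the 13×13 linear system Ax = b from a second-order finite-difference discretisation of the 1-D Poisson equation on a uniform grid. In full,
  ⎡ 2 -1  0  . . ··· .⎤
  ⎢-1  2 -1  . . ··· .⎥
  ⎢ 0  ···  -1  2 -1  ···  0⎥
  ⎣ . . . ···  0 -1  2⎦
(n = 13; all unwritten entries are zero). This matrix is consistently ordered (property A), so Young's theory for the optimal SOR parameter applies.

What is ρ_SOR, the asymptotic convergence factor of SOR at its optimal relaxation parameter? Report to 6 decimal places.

ρ_SOR = 0.635964

spectrum of D⁻¹(L+U) = {cos(kπ/14) : 1≤k≤13}; ρ_J = cos(π/14) = 0.974928.
√(1 − cos²(π/14)) = sin(π/14) ≈ 0.2225209.
ω* = 2/(1 + 0.2225209) = 2/1.2225209 = 1.635964.
ρ(B_{ω*}) = ω*−1 = 0.635964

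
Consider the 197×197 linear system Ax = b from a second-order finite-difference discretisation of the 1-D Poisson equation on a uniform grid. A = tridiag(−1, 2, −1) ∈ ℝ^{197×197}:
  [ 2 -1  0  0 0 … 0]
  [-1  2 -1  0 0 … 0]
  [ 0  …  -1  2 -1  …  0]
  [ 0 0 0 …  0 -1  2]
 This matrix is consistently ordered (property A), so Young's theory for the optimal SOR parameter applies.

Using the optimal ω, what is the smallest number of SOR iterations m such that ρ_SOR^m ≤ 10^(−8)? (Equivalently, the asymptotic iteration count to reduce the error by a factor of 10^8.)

½·tridiag(1,0,1) at n=197: λ_k = cos(kπ/198); max |λ| at k=1 ⇒ ρ_J = cos(π/198) ≈ 0.9998741.
√(1−ρ_J²) simplifies to sin(π/198) = 0.0158660.
Then 2/(1+√(1−ρ_J²)) = 2/(1+0.0158660); ω* = 2/1.0158660 = 1.9687636.
ρ_SOR = ω* − 1 ≈ 0.9687636.
Need (0.9687636)^m ≤ 10^(−8): m ≥ 8·ln10/|ln 0.9687636| = 18.4207/0.0317347 = 580.459 ⇒ m = 581.

m = 581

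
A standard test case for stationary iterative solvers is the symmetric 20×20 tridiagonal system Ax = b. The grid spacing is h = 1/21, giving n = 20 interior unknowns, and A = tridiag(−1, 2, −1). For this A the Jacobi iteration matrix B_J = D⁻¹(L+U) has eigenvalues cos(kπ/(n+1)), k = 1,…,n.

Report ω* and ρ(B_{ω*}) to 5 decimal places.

spectrum of D⁻¹(L+U) = {cos(kπ/21) : 1≤k≤20}; ρ_J = cos(π/21) = 0.98883.
root = sin(π/21) = 0.149042  (since 1−cos² = sin²).
ω* = 2/(1 + 0.149042) = 2/1.149042 = 1.74058.
and ρ(B_{ω*}) = 1.74058 − 1 = 0.74058.

ω* = 1.74058, ρ_SOR = 0.74058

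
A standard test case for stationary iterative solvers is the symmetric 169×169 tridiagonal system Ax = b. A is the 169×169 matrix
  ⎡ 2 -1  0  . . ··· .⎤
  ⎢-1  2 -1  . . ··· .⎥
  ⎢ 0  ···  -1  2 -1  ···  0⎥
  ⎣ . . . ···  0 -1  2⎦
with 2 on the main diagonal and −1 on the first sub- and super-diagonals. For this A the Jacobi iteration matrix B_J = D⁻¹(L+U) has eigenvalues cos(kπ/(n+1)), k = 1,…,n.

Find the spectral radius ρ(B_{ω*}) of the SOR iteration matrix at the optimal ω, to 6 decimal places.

½·tridiag(1,0,1) at n=169: λ_k = cos(kπ/170); max |λ| at k=1 ⇒ ρ_J = cos(π/170) ≈ 0.999829.
√(1 − cos²(π/170)) = sin(π/170) ≈ 0.0184789.
ω* = 2 / (1 + 0.0184789) = 2 / 1.0184789 ≈ 1.963713.
At ω = 1.963713 every |λ(B_ω)| = ω−1, so ρ_SOR = 0.963713.

ρ_SOR = 0.963713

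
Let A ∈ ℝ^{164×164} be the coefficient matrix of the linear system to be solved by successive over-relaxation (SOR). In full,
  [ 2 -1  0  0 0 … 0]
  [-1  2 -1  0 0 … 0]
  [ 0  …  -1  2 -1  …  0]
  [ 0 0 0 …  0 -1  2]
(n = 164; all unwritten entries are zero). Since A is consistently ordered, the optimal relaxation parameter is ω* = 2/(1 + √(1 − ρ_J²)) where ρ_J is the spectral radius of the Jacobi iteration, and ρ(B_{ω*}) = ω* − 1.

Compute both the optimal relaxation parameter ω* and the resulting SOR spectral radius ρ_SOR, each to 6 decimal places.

[ρ_J] n=164: ρ(B_J) = cos(π/(n+1)) = cos(π/165) = 0.999819.
root = sin(π/165) = 0.0190388  (since 1−cos² = sin²).
ω* = 2 / (1 + 0.0190388) = 2 / 1.0190388 ≈ 1.962634.
At ω = 1.962634 every |λ(B_ω)| = ω−1, so ρ_SOR = 0.962634.

ω* = 1.962634, ρ_SOR = 0.962634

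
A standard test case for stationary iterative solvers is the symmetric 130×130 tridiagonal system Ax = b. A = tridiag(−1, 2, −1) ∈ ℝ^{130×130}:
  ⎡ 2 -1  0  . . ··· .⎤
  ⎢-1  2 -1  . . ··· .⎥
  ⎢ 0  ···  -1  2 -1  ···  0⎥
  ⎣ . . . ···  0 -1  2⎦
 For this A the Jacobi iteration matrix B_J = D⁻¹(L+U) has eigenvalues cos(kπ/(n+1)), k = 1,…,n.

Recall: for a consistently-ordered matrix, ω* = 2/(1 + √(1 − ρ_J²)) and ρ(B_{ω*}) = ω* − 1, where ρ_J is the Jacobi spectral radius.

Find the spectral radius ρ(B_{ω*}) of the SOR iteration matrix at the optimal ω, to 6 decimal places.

ρ_SOR = 0.953164

With n=130, ρ(Jacobi) = cos(π/131) = 0.999712.
√(1−ρ_J²) simplifies to sin(π/131) = 0.0239793.
Then 2/(1+√(1−ρ_J²)) = 2/(1+0.0239793); ω* = 2/1.0239793 = 1.953164.
ρ_SOR = ω* − 1 ≈ 0.953164.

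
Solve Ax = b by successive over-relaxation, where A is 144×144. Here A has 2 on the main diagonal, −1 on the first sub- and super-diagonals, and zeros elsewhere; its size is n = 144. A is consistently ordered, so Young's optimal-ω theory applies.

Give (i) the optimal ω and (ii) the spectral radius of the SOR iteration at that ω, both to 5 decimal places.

spectrum of D⁻¹(L+U) = {cos(kπ/145) : 1≤k≤144}; ρ_J = cos(π/145) = 0.99977.
√(1 − cos²(π/145)) = sin(π/145) ≈ 0.021664.
So ω* = 2/1.021664 = 1.95759 (Young).
Hence ρ(B_{ω*}) = 1.95759 − 1 = 0.95759.

ω* = 1.95759, ρ_SOR = 0.95759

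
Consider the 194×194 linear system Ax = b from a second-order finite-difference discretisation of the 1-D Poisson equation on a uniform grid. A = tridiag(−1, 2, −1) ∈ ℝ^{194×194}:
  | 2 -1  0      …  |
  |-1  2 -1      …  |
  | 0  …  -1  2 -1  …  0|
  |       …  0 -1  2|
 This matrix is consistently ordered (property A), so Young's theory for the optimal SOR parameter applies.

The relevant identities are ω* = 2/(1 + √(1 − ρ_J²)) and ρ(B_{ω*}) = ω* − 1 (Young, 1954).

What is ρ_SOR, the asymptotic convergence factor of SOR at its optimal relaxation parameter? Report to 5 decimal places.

½·tridiag(1,0,1) at n=194: λ_k = cos(kπ/195); max |λ| at k=1 ⇒ ρ_J = cos(π/195) ≈ 0.99987.
√(1−ρ_J²) = |sin(π/195)| = 0.016110
ω* = 2/(1+0.016110) = 1.96829
and ρ(B_{ω*}) = 1.96829 − 1 = 0.96829.

ρ_SOR = 0.96829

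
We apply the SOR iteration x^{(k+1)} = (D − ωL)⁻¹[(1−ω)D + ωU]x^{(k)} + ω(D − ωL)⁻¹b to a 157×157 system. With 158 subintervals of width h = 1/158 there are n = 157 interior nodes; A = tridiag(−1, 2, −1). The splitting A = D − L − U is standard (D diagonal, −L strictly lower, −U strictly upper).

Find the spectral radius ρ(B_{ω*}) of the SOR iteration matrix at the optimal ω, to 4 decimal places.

With n=157, ρ(Jacobi) = cos(π/158) = 0.9998.
√(1−ρ_J²) simplifies to sin(π/158) = 0.01988.
ω* = 2 / (1 + 0.01988) = 2 / 1.01988 ≈ 1.9610.
[ρ_SOR] ω* − 1 = 0.9610.

ρ_SOR = 0.9610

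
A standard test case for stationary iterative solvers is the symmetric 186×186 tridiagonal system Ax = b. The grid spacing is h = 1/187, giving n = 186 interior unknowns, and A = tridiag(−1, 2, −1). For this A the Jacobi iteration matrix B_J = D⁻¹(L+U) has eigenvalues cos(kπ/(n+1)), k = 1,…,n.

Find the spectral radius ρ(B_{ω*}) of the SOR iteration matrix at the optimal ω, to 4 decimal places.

ρ_SOR = 0.9670

ρ_J = max_k |cos(kπ/187)| = cos(π/187) = 0.9999
√(1−ρ_J²) simplifies to sin(π/187) = 0.01680.
Then 2/(1+√(1−ρ_J²)) = 2/(1+0.01680); ω* = 2/1.01680 = 1.9670.
ρ_SOR = ω* − 1 = 1.9670 − 1 = 0.9670.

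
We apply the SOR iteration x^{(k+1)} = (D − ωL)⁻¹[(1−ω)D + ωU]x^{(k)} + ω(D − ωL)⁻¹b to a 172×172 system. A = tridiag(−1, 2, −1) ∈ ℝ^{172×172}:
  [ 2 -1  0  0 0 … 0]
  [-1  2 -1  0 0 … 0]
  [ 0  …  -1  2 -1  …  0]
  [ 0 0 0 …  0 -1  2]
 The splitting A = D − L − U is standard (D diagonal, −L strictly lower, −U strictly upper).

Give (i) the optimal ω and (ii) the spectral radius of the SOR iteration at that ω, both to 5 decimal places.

[ρ_J] n=172: ρ(B_J) = cos(π/(n+1)) = cos(π/173) = 0.99984.
√(1 − cos²(π/173)) = sin(π/173) ≈ 0.018158.
Then 2/(1+√(1−ρ_J²)) = 2/(1+0.018158); ω* = 2/1.018158 = 1.96433.
ρ_SOR = ω* − 1 ≈ 0.96433.

ω* = 1.96433, ρ_SOR = 0.96433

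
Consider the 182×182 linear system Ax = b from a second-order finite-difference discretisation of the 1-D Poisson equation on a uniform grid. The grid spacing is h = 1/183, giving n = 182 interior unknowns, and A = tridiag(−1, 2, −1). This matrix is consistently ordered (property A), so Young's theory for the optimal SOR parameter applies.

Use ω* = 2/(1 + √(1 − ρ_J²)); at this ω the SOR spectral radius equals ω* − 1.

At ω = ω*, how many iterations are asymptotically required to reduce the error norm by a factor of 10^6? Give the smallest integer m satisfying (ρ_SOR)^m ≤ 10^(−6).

m = 403

½·tridiag(1,0,1) at n=182: λ_k = cos(kπ/183); max |λ| at k=1 ⇒ ρ_J = cos(π/183) ≈ 0.9998526.
√(1−ρ_J²) = |sin(π/183)| = 0.0171663
[ω*] 2 ÷ (1 + 0.0171663) = 2 ÷ 1.0171663 = 1.9662468.
[ρ_SOR] ω* − 1 = 0.9662468.
For 6 digits: m = 6·ln10 / (−ln 0.9662468) = 13.8155/0.034336 = 402.362; round up → m = 403.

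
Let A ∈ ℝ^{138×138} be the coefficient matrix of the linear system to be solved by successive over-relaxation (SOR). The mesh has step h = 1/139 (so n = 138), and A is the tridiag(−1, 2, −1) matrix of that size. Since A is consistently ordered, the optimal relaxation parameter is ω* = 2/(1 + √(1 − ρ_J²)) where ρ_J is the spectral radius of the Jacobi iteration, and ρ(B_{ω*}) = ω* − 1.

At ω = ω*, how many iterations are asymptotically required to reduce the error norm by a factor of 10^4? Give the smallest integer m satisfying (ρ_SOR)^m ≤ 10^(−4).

m = 204

With n=138, ρ(Jacobi) = cos(π/139) = 0.9997446.
√(1−ρ_J²) simplifies to sin(π/139) = 0.0225995.
So ω* = 2/1.0225995 = 1.9557999 (Young).
At ω = 1.9557999 every |λ(B_ω)| = ω−1, so ρ_SOR = 0.9557999.
ρ_SOR^m ≤ 10^(−4) ⇔ m ≥ 4·ln10/(−ln 0.9557999) = 9.21034/0.0452067 = 203.738; m = ⌈203.738⌉ = 204.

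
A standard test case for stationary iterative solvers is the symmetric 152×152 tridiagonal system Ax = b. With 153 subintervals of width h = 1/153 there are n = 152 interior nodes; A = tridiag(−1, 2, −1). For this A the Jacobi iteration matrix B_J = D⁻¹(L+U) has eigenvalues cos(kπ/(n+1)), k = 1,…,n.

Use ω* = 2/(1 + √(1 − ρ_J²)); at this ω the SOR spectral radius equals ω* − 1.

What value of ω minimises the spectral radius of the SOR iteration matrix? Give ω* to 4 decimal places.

B_J for the 152×152 system has eigenvalues cos(kπ/153); ρ_J = cos(π/153) = 0.9998.
root = sin(π/153) = 0.02053  (since 1−cos² = sin²).
ω* = 2 / (1 + 0.02053) = 2 / 1.02053 ≈ 1.9598.
and ρ(B_{ω*}) = 1.9598 − 1 = 0.9598.

ω* = 1.9598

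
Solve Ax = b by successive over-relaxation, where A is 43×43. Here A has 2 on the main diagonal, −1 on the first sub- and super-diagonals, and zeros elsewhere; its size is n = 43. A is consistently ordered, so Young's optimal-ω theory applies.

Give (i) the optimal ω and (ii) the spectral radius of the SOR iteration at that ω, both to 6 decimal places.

½·tridiag(1,0,1) at n=43: λ_k = cos(kπ/44); max |λ| at k=1 ⇒ ρ_J = cos(π/44) ≈ 0.997452.
1 − cos²(π/44) = sin²(π/44) ⇒ √(1−ρ_J²) = sin(π/44) = 0.0713392.
ω* = 2/(1+0.0713392) = 1.866822
and ρ(B_{ω*}) = 1.866822 − 1 = 0.866822.

ω* = 1.866822, ρ_SOR = 0.866822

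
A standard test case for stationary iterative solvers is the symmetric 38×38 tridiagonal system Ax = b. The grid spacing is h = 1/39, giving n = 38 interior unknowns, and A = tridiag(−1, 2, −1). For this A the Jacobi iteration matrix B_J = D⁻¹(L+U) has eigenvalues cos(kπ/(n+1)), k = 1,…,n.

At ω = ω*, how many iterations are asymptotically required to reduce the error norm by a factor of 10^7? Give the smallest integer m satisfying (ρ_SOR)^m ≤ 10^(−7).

n=38: λ(B_J) = 1 − λ(A)/2 = cos(kπ/39); k=1 gives ρ_J = 0.9967573.
root = sin(π/39) = 0.0804666  (since 1−cos² = sin²).
ω* = 2/(1+0.0804666) = 1.8510521
Hence ρ(B_{ω*}) = 1.8510521 − 1 = 0.8510521.
7·ln10 = 16.1181; −ln(0.8510521) = 0.161282; m = ⌈16.1181/0.161282⌉ = ⌈99.937⌉ = 100.

m = 100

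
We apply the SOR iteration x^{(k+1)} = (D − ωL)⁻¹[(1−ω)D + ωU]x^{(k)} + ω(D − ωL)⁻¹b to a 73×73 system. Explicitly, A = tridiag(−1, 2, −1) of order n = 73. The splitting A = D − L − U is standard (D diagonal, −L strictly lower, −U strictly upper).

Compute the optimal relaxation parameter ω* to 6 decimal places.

ρ_J = max_k |cos(kπ/74)| = cos(π/74) = 0.999099
1 − cos²(π/74) = sin²(π/74) ⇒ √(1−ρ_J²) = sin(π/74) = 0.0424412.
Then 2/(1+√(1−ρ_J²)) = 2/(1+0.0424412); ω* = 2/1.0424412 = 1.918573.
and ρ(B_{ω*}) = 1.918573 − 1 = 0.918573.

ω* = 1.918573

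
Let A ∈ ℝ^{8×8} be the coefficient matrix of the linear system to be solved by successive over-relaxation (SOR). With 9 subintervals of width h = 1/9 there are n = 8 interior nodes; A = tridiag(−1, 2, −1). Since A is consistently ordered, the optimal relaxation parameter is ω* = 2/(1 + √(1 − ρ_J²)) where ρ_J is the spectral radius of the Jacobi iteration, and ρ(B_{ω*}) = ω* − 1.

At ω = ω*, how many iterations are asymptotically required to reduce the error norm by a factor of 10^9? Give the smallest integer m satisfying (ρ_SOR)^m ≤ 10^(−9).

n=8: λ(B_J) = 1 − λ(A)/2 = cos(kπ/9); k=1 gives ρ_J = 0.9396926.
√(1−ρ_J²) simplifies to sin(π/9) = 0.3420201.
ω* = 2 / (1 + 0.3420201) = 2 / 1.3420201 ≈ 1.4902906.
ρ(B_{ω*}) = ω*−1 = 0.4902906
(0.4902906)^m ≤ 10^{−9}  ⇒  m·ln(0.4902906) ≤ −9·ln10  ⇒  m ≥ 29.075  ⇒  m = 30

m = 30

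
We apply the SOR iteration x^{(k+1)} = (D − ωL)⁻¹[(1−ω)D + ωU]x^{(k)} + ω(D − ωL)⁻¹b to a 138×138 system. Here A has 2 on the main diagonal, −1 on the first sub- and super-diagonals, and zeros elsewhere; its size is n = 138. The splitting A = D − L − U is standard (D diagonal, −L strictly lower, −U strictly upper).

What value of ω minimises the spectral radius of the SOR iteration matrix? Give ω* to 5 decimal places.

ρ_J = max_k |cos(kπ/139)| = cos(π/139) = 0.99974
1 − cos²(π/139) = sin²(π/139) ⇒ √(1−ρ_J²) = sin(π/139) = 0.022599.
Then 2/(1+√(1−ρ_J²)) = 2/(1+0.022599); ω* = 2/1.022599 = 1.95580.
ρ_SOR = ω* − 1 ≈ 0.95580.

ω* = 1.95580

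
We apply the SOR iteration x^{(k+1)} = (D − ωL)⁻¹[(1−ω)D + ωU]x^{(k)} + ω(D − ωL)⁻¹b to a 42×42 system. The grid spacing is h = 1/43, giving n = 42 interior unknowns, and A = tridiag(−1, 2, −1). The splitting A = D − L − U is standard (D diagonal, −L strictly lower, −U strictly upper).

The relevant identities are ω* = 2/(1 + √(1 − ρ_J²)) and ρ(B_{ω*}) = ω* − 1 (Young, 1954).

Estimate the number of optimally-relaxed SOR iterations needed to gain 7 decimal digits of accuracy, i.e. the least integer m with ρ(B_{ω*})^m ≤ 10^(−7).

spectrum of D⁻¹(L+U) = {cos(kπ/43) : 1≤k≤42}; ρ_J = cos(π/43) = 0.9973323.
root = sin(π/43) = 0.0729953  (since 1−cos² = sin²).
So ω* = 2/1.0729953 = 1.8639411 (Young).
ρ(B_{ω*}) = ω*−1 = 0.8639411
Need (0.8639411)^m ≤ 10^(−7): m ≥ 7·ln10/|ln 0.8639411| = 16.1181/0.146251 = 110.208 ⇒ m = 111.

m = 111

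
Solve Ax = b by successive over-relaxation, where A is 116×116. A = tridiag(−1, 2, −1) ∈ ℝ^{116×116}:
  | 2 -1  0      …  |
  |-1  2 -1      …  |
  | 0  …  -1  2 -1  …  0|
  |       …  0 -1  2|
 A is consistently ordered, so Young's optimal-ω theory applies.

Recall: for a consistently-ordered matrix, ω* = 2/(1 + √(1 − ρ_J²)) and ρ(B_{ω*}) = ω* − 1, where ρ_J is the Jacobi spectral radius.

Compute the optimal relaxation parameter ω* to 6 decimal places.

ω* = 1.947708

n=116: λ(B_J) = 1 − λ(A)/2 = cos(kπ/117); k=1 gives ρ_J = 0.999640.
√(1−ρ_J²) simplifies to sin(π/117) = 0.0268480.
[ω*] 2 ÷ (1 + 0.0268480) = 2 ÷ 1.0268480 = 1.947708.
ρ_SOR = ω* − 1 = 1.947708 − 1 = 0.947708.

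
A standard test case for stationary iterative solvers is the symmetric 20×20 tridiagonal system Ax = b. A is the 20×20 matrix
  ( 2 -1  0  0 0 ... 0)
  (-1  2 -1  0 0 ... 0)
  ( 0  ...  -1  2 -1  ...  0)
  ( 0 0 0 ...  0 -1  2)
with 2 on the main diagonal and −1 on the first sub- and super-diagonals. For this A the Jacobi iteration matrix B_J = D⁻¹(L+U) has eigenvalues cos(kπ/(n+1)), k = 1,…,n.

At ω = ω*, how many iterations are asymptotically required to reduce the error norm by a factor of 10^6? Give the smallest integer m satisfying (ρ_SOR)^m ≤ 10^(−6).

m = 47

B_J for the 20×20 system has eigenvalues cos(kπ/21); ρ_J = cos(π/21) = 0.9888308.
√(1 − cos²(π/21)) = sin(π/21) ≈ 0.1490423.
Then 2/(1+√(1−ρ_J²)) = 2/(1+0.1490423); ω* = 2/1.1490423 = 1.7405800.
ρ(B_{ω*}) = ω*−1 = 0.7405800
For 6 digits: m = 6·ln10 / (−ln 0.7405800) = 13.8155/0.300322 = 46.002; round up → m = 47.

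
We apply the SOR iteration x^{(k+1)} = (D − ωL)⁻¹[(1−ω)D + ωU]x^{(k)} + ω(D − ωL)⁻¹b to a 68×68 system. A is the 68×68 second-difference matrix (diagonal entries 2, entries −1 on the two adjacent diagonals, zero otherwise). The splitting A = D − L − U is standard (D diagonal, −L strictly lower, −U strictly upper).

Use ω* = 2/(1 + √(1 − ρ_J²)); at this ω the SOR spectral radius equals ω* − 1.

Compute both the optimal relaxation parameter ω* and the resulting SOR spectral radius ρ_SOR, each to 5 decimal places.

ω* = 1.91293, ρ_SOR = 0.91293

spectrum of D⁻¹(L+U) = {cos(kπ/69) : 1≤k≤68}; ρ_J = cos(π/69) = 0.99896.
root = sin(π/69) = 0.045515  (since 1−cos² = sin²).
ω* = 2/(1+0.045515) = 1.91293
At ω = 1.91293 every |λ(B_ω)| = ω−1, so ρ_SOR = 0.91293.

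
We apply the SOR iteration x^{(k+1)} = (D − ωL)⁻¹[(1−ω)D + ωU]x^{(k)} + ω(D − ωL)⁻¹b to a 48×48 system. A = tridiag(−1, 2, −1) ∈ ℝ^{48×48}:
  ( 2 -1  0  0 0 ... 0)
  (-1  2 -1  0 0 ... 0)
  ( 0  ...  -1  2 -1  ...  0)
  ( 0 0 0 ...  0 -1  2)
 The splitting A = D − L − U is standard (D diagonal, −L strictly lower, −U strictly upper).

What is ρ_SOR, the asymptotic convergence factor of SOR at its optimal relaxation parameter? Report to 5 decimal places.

ρ_J = max_k |cos(kπ/49)| = cos(π/49) = 0.99795
1 − cos²(π/49) = sin²(π/49) ⇒ √(1−ρ_J²) = sin(π/49) = 0.064070.
ω* = 2/(1 + 0.064070) = 2/1.064070 = 1.87958.
ρ_SOR = ω* − 1 ≈ 0.87958.

ρ_SOR = 0.87958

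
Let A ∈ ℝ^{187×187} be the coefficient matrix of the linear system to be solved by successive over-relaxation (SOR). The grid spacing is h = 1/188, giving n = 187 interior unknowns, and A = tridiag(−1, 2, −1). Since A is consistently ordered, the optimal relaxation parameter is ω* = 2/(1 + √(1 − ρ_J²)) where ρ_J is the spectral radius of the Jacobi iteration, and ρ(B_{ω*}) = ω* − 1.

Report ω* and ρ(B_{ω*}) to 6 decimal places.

ω* = 1.967130, ρ_SOR = 0.967130

½·tridiag(1,0,1) at n=187: λ_k = cos(kπ/188); max |λ| at k=1 ⇒ ρ_J = cos(π/188) ≈ 0.999860.
√(1 − cos²(π/188)) = sin(π/188) ≈ 0.0167098.
ω* = 2 / (1 + 0.0167098) = 2 / 1.0167098 ≈ 1.967130.
Hence ρ(B_{ω*}) = 1.967130 − 1 = 0.967130.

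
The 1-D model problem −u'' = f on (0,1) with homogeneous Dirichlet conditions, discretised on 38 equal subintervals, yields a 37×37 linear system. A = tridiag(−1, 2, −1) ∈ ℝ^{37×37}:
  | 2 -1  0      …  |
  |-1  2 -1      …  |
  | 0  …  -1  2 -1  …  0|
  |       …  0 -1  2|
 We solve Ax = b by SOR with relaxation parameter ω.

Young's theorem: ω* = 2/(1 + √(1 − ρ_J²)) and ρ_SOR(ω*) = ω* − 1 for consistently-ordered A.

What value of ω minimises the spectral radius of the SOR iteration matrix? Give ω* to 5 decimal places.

spectrum of D⁻¹(L+U) = {cos(kπ/38) : 1≤k≤37}; ρ_J = cos(π/38) = 0.99658.
√(1 − cos²(π/38)) = sin(π/38) ≈ 0.082579.
[ω*] 2 ÷ (1 + 0.082579) = 2 ÷ 1.082579 = 1.84744.
ρ_SOR = ω* − 1 = 1.84744 − 1 = 0.84744.

ω* = 1.84744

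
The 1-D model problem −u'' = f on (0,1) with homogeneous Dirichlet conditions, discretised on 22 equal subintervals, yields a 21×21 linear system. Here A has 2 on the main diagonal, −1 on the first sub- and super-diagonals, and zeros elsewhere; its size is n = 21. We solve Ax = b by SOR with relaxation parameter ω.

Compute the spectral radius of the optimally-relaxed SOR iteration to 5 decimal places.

½·tridiag(1,0,1) at n=21: λ_k = cos(kπ/22); max |λ| at k=1 ⇒ ρ_J = cos(π/22) ≈ 0.98982.
1 − cos²(π/22) = sin²(π/22) ⇒ √(1−ρ_J²) = sin(π/22) = 0.142315.
[ω*] 2 ÷ (1 + 0.142315) = 2 ÷ 1.142315 = 1.75083.
At ω = 1.75083 every |λ(B_ω)| = ω−1, so ρ_SOR = 0.75083.

ρ_SOR = 0.75083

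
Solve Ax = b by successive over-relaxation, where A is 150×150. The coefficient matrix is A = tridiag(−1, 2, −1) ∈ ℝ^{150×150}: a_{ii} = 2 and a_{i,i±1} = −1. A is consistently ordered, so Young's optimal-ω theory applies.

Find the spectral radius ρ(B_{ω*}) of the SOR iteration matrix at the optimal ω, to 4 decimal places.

ρ_SOR = 0.9592

With n=150, ρ(Jacobi) = cos(π/151) = 0.9998.
root = sin(π/151) = 0.02080  (since 1−cos² = sin²).
[ω*] 2 ÷ (1 + 0.02080) = 2 ÷ 1.02080 = 1.9592.
At ω = 1.9592 every |λ(B_ω)| = ω−1, so ρ_SOR = 0.9592.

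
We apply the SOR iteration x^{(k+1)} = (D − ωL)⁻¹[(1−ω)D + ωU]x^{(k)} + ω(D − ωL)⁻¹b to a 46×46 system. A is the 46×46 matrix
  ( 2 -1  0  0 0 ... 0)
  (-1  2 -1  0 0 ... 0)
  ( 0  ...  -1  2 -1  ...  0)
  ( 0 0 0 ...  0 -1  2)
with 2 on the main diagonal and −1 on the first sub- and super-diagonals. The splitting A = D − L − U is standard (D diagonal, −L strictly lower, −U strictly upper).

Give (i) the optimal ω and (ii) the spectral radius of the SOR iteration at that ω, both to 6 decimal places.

With n=46, ρ(Jacobi) = cos(π/47) = 0.997767.
√(1 − cos²(π/47)) = sin(π/47) ≈ 0.0667926.
ω* = 2/(1 + 0.0667926) = 2/1.0667926 = 1.874779.
At ω = 1.874779 every |λ(B_ω)| = ω−1, so ρ_SOR = 0.874779.

ω* = 1.874779, ρ_SOR = 0.874779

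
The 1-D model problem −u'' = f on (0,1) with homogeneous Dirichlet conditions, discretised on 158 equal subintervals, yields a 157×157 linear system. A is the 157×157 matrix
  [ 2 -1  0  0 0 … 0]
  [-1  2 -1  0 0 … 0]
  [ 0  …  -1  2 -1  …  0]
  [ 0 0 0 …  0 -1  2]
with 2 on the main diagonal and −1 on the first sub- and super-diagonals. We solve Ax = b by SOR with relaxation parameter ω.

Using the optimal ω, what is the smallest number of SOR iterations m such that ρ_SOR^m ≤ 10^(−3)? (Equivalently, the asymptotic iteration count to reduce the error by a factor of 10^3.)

½·tridiag(1,0,1) at n=157: λ_k = cos(kπ/158); max |λ| at k=1 ⇒ ρ_J = cos(π/158) ≈ 0.9998023.
√(1−ρ_J²) = |sin(π/158)| = 0.0198822
ω* = 2 / (1 + 0.0198822) = 2 / 1.0198822 ≈ 1.9610108.
ρ_SOR = ω* − 1 ≈ 0.9610108.
Need (0.9610108)^m ≤ 10^(−3): m ≥ 3·ln10/|ln 0.9610108| = 6.90776/0.0397696 = 173.694 ⇒ m = 174.

m = 174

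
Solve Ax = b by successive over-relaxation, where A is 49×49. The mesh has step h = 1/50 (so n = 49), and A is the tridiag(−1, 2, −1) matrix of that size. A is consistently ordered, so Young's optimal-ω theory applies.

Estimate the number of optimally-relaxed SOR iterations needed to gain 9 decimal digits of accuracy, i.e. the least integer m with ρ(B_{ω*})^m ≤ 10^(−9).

With n=49, ρ(Jacobi) = cos(π/50) = 0.9980267.
root = sin(π/50) = 0.0627905  (since 1−cos² = sin²).
So ω* = 2/1.0627905 = 1.8818384 (Young).
and ρ(B_{ω*}) = 1.8818384 − 1 = 0.8818384.
m ≥ 9·ln10 / (−ln 0.8818384) = 164.803; smallest integer m = 165.

m = 165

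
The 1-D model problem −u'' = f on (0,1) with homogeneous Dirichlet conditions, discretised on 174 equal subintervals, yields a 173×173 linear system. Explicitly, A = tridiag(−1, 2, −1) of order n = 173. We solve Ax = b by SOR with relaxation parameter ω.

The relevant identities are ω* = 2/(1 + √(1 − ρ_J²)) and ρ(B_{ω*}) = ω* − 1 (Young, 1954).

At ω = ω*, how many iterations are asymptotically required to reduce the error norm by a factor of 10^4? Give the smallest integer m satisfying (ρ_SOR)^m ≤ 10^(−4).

[ρ_J] n=173: ρ(B_J) = cos(π/(n+1)) = cos(π/174) = 0.9998370.
√(1−ρ_J²) simplifies to sin(π/174) = 0.0180541.
[ω*] 2 ÷ (1 + 0.0180541) = 2 ÷ 1.0180541 = 1.9645321.
ρ_SOR = ω* − 1 ≈ 0.9645321.
m ≥ 4·ln10 / (−ln 0.9645321) = 255.048; smallest integer m = 256.

m = 256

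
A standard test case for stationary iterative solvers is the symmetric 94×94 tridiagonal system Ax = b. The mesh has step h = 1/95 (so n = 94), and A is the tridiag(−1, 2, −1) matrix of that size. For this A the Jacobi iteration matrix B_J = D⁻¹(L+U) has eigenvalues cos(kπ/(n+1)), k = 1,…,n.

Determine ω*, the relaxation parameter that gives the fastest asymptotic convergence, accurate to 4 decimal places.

½·tridiag(1,0,1) at n=94: λ_k = cos(kπ/95); max |λ| at k=1 ⇒ ρ_J = cos(π/95) ≈ 0.9995.
√(1 − cos²(π/95)) = sin(π/95) ≈ 0.03306.
Young: ω* = 2/(1+√(1−ρ_J²)) = 2/(1+0.03306) = 2/1.03306 = 1.9360.
Hence ρ(B_{ω*}) = 1.9360 − 1 = 0.9360.

ω* = 1.9360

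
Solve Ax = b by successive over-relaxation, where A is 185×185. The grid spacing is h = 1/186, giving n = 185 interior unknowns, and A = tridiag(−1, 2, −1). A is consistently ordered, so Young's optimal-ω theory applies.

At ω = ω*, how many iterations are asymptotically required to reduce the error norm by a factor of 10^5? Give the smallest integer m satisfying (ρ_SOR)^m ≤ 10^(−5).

m = 341

With n=185, ρ(Jacobi) = cos(π/186) = 0.9998574.
root = sin(π/186) = 0.0168895  (since 1−cos² = sin²).
Young: ω* = 2/(1+√(1−ρ_J²)) = 2/(1+0.0168895) = 2/1.0168895 = 1.9667820.
Hence ρ(B_{ω*}) = 1.9667820 − 1 = 0.9667820.
For 5 digits: m = 5·ln10 / (−ln 0.9667820) = 11.5129/0.0337822 = 340.798; round up → m = 341.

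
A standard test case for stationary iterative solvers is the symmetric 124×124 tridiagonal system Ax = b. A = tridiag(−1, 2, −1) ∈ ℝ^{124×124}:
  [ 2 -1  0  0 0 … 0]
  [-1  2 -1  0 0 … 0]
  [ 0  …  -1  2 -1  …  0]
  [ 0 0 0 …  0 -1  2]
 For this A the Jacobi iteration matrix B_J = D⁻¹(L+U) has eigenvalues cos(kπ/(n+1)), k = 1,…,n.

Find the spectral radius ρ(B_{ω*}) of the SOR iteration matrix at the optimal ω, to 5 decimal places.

B_J for the 124×124 system has eigenvalues cos(kπ/125); ρ_J = cos(π/125) = 0.99968.
√(1−ρ_J²) = |sin(π/125)| = 0.025130
[ω*] 2 ÷ (1 + 0.025130) = 2 ÷ 1.025130 = 1.95097.
Hence ρ(B_{ω*}) = 1.95097 − 1 = 0.95097.

ρ_SOR = 0.95097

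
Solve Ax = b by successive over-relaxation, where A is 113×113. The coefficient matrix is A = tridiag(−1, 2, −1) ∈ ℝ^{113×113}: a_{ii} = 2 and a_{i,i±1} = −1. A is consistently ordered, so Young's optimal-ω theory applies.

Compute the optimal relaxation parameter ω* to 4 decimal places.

spectrum of D⁻¹(L+U) = {cos(kπ/114) : 1≤k≤113}; ρ_J = cos(π/114) = 0.9996.
root = sin(π/114) = 0.02755  (since 1−cos² = sin²).
Young: ω* = 2/(1+√(1−ρ_J²)) = 2/(1+0.02755) = 2/1.02755 = 1.9464.
[ρ_SOR] ω* − 1 = 0.9464.

ω* = 1.9464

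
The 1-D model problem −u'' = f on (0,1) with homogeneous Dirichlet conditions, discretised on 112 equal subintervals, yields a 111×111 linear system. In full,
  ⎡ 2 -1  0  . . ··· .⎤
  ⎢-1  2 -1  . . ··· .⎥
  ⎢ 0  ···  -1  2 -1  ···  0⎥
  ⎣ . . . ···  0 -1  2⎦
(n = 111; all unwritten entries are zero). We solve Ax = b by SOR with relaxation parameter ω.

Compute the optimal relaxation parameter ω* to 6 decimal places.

ω* = 1.945438

spectrum of D⁻¹(L+U) = {cos(kπ/112) : 1≤k≤111}; ρ_J = cos(π/112) = 0.999607.
root = sin(π/112) = 0.0280463  (since 1−cos² = sin²).
ω* = 2/(1+0.0280463) = 1.945438
ρ(B_{ω*}) = ω*−1 = 0.945438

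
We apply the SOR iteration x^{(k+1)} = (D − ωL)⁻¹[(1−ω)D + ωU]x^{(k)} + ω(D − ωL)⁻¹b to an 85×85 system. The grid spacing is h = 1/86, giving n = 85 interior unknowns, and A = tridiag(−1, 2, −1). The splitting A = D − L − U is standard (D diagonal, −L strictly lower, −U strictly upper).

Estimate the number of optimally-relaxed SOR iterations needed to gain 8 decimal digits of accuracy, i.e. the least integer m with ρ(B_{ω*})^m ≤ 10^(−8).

m = 253

n=85: λ(B_J) = 1 − λ(A)/2 = cos(kπ/86); k=1 gives ρ_J = 0.9993328.
√(1−ρ_J²) simplifies to sin(π/86) = 0.0365220.
So ω* = 2/1.0365220 = 1.9295297 (Young).
Hence ρ(B_{ω*}) = 1.9295297 − 1 = 0.9295297.
(0.9295297)^m ≤ 10^{−8}  ⇒  m·ln(0.9295297) ≤ −8·ln10  ⇒  m ≥ 252.074  ⇒  m = 253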